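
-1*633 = -633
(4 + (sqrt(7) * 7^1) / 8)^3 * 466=5569865 * sqrt(7) / 256 + 478349 / 8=117357.99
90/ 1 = 90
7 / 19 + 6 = 121 / 19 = 6.37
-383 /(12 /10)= -1915 /6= -319.17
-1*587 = -587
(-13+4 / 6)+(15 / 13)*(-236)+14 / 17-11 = -195464 / 663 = -294.82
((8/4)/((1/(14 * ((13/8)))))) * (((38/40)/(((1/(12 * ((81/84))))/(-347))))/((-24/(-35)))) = -16199001/64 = -253109.39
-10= -10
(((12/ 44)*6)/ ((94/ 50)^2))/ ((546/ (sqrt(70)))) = 1875*sqrt(70)/ 2211209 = 0.01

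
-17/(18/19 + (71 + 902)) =-323/18505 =-0.02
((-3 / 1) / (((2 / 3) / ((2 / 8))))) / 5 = -9 / 40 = -0.22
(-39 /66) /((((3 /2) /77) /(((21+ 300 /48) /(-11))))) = 9919 /132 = 75.14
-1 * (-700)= 700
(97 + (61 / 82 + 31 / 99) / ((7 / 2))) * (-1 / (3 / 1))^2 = 2764642 / 255717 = 10.81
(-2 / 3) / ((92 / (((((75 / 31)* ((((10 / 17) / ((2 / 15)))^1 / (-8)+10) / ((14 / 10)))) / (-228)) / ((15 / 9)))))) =32125 / 103173952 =0.00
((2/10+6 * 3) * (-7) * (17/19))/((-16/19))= 10829/80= 135.36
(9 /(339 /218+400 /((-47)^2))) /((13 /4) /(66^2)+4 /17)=1283782652064 /58454177767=21.96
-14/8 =-7/4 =-1.75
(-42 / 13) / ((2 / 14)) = -294 / 13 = -22.62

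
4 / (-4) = -1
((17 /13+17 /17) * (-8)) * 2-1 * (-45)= 105 /13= 8.08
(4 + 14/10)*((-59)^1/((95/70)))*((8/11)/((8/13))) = -289926/1045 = -277.44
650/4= 325/2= 162.50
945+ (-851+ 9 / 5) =479 / 5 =95.80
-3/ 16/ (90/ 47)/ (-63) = 47/ 30240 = 0.00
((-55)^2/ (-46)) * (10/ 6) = -15125/ 138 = -109.60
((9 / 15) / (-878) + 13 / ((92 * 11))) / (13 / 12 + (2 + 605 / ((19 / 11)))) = 1539969 / 44739453605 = 0.00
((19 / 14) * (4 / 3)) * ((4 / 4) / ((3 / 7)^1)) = 38 / 9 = 4.22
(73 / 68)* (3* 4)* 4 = 876 / 17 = 51.53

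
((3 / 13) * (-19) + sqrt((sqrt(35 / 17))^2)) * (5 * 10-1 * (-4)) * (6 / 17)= -18468 / 221 + 324 * sqrt(595) / 289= -56.22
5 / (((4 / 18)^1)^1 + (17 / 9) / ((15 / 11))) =3.11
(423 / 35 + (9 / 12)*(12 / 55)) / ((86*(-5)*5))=-2358 / 413875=-0.01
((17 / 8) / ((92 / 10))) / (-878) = -85 / 323104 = -0.00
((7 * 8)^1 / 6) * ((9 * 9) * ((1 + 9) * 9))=68040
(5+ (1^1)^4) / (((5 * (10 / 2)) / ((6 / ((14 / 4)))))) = 72 / 175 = 0.41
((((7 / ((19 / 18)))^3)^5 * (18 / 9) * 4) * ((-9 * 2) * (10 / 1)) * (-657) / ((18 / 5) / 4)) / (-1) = -33670031987391467459114482773472051200 / 15181127029874798299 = -2217887507372313368.20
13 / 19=0.68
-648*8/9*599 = -345024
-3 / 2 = -1.50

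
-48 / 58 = -24 / 29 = -0.83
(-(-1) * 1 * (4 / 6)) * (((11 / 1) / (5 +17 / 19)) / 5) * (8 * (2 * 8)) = 3344 / 105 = 31.85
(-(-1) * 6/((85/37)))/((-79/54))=-11988/6715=-1.79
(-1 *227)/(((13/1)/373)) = -84671/13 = -6513.15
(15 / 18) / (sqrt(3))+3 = 5*sqrt(3) / 18+3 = 3.48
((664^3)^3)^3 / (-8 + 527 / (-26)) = -410687506026298276900842669276897158389756657455859893463445044182558602952704 / 735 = -558758511600405818912711100000000000000000000000000000000000000000000000000.00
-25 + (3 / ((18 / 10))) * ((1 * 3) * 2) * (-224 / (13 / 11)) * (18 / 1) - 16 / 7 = -3107123 / 91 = -34144.21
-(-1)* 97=97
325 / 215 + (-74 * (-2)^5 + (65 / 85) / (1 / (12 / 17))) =29452629 / 12427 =2370.05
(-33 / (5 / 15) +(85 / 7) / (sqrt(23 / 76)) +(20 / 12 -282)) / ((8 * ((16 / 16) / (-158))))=44951 / 6 -6715 * sqrt(437) / 322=7055.89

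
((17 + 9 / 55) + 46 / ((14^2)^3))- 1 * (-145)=33577967057 / 207062240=162.16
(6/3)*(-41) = -82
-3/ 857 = -0.00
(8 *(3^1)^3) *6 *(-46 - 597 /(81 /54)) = -575424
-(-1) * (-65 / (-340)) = 13 / 68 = 0.19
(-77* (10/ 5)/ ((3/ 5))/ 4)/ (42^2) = -55/ 1512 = -0.04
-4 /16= -1 /4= -0.25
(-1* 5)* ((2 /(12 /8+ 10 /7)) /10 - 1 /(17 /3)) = 377 /697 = 0.54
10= 10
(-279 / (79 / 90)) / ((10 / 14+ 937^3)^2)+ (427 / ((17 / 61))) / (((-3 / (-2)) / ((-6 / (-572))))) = 3790931371614392195779211 / 353812499112933843893768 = 10.71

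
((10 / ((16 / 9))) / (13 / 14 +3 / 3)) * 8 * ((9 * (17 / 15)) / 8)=119 / 4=29.75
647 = 647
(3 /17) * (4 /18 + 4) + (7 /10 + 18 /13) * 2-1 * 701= -2307524 /3315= -696.09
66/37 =1.78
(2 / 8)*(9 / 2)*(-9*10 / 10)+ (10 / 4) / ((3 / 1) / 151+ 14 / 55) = -18499 / 18232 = -1.01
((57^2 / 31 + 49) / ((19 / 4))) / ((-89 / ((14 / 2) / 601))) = -133504 / 31505021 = -0.00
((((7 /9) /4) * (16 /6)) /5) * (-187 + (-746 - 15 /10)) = -4361 /45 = -96.91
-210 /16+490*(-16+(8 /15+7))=-99883 /24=-4161.79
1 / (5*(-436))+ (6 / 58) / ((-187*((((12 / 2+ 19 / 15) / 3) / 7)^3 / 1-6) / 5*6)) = -839636199733 / 2201757966292940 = -0.00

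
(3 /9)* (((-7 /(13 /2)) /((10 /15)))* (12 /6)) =-14 /13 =-1.08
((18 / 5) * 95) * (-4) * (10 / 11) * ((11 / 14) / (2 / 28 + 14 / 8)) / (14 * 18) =-760 / 357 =-2.13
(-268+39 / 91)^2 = 3508129 / 49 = 71594.47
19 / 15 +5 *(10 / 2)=394 / 15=26.27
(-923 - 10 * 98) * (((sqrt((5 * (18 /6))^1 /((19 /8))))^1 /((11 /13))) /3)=-4498 * sqrt(570) /57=-1884.00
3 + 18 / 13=57 / 13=4.38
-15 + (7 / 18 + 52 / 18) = -211 / 18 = -11.72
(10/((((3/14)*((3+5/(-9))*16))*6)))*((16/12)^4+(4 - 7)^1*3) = -1505/1296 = -1.16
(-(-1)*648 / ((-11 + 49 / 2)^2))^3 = 32768 / 729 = 44.95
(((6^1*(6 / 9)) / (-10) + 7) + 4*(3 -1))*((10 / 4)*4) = 146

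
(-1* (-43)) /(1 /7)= 301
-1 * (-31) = 31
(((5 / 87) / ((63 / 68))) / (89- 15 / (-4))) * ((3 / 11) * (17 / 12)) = 5780 / 22367961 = 0.00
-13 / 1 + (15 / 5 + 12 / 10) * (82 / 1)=1657 / 5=331.40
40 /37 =1.08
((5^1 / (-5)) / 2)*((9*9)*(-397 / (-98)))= -32157 / 196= -164.07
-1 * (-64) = 64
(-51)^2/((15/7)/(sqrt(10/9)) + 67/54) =-461110482/370529 + 238912254 *sqrt(10)/370529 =794.53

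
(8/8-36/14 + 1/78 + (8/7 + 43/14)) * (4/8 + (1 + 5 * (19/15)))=34075/1638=20.80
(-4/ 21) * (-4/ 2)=8/ 21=0.38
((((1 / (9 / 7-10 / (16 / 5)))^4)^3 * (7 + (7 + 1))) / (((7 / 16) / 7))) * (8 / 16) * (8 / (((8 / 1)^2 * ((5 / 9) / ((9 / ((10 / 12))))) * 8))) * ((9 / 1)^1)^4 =1137349389471216865426538496 / 7128804434230894727239205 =159.54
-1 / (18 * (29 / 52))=-0.10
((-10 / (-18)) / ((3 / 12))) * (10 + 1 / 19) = 3820 / 171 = 22.34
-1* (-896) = 896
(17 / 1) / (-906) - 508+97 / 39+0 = -1984717 / 3926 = -505.53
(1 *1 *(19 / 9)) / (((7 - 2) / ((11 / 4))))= 209 / 180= 1.16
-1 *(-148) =148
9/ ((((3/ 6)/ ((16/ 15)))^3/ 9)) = 98304/ 125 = 786.43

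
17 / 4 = 4.25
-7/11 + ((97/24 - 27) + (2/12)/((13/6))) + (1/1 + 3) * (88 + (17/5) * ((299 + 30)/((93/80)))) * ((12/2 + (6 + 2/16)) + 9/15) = 28424496941/531960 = 53433.52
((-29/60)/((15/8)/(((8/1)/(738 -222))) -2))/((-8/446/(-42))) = -90538/9515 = -9.52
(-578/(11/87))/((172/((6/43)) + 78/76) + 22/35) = -200641140/54174373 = -3.70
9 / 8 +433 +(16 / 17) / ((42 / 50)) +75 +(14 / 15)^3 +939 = 4659037913 / 3213000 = 1450.06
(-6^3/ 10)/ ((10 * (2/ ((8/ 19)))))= -216/ 475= -0.45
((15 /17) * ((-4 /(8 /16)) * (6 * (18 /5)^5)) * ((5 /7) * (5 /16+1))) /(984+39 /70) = -238085568 /9763525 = -24.39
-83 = -83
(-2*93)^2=34596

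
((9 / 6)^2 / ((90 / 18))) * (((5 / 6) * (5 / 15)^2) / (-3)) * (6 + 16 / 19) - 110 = -75305 / 684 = -110.10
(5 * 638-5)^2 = 10144225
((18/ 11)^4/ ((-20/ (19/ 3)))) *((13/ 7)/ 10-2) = 10554462/ 2562175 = 4.12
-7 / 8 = -0.88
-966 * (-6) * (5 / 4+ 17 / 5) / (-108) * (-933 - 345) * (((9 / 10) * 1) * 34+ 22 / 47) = 9908385.94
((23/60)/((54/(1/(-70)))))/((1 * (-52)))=23/11793600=0.00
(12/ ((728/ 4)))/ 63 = 2/ 1911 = 0.00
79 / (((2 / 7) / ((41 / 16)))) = 22673 / 32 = 708.53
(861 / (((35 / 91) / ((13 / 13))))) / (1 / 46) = 102975.60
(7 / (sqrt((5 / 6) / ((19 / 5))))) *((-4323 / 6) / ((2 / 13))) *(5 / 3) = -131131 *sqrt(114) / 12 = -116674.66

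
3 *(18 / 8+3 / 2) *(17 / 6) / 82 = 255 / 656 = 0.39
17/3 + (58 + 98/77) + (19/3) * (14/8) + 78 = 6777/44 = 154.02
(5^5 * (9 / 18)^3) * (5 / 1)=15625 / 8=1953.12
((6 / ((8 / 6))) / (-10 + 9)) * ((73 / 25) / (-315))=73 / 1750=0.04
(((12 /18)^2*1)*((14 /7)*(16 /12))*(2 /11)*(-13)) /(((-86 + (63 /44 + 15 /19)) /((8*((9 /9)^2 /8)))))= 63232 /1891053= 0.03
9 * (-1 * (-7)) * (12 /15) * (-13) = -3276 /5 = -655.20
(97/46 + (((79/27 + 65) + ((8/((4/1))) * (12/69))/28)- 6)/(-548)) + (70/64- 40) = -703414087/19057248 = -36.91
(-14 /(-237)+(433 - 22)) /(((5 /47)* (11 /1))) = 4578787 /13035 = 351.27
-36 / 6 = -6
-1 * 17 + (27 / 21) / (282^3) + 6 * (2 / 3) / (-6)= -308146663 / 17442264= -17.67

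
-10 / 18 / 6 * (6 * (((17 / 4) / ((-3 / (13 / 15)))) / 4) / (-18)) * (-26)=2873 / 11664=0.25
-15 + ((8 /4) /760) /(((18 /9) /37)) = -11363 /760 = -14.95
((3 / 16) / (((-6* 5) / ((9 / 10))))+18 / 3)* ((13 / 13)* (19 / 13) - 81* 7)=-3390.05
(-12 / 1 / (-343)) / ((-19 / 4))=-48 / 6517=-0.01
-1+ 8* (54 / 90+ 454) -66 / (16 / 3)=144937 / 40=3623.42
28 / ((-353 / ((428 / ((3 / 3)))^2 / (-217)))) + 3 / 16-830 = -133566435 / 175088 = -762.85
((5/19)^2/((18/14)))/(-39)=-0.00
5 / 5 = 1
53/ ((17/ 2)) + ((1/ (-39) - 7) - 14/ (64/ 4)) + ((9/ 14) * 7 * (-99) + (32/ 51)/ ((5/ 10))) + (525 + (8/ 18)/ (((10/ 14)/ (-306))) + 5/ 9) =-8811659/ 79560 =-110.75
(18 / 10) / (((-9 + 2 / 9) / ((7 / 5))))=-567 / 1975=-0.29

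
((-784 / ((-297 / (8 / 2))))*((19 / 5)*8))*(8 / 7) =544768 / 1485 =366.85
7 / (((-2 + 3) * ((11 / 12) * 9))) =28 / 33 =0.85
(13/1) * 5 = 65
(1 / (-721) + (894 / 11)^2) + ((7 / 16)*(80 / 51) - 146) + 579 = 31318297223 / 4449291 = 7038.94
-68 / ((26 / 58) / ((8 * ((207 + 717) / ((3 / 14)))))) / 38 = -34013056 / 247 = -137704.68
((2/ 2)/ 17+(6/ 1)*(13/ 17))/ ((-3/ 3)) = -79/ 17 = -4.65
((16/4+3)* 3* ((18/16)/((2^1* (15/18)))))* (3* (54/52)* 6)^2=4952.78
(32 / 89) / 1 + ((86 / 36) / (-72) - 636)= -73321139 / 115344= -635.67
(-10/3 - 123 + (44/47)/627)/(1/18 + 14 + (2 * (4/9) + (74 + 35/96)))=-32490528/22968853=-1.41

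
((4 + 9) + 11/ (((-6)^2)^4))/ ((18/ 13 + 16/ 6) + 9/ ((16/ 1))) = 283855247/ 100741968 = 2.82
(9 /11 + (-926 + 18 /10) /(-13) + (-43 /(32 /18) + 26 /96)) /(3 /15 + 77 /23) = 9471101 /700128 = 13.53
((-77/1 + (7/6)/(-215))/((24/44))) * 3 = -1092707/2580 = -423.53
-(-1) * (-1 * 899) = -899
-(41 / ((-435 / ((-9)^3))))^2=-99261369 / 21025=-4721.11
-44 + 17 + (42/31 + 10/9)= -6845/279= -24.53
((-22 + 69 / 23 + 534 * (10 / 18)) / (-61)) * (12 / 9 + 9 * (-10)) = 221578 / 549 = 403.60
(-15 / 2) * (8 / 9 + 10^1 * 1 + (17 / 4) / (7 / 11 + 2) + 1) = -70475 / 696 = -101.26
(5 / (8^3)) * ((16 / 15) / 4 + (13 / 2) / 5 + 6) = 227 / 3072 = 0.07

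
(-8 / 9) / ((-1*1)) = 8 / 9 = 0.89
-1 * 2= -2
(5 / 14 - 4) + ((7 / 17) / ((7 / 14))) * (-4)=-1651 / 238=-6.94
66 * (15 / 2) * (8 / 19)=208.42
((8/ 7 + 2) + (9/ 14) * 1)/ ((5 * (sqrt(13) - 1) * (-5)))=-53 * sqrt(13)/ 4200 - 53/ 4200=-0.06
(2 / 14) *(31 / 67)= 31 / 469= 0.07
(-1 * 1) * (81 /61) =-81 /61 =-1.33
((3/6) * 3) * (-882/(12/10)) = -2205/2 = -1102.50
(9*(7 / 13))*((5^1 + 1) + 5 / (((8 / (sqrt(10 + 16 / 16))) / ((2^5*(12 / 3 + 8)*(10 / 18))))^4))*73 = 974076080642 / 9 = 108230675626.89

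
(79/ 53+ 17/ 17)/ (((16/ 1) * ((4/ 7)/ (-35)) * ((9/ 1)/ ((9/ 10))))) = -1617/ 1696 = -0.95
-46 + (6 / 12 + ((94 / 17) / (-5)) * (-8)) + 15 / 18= -9134 / 255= -35.82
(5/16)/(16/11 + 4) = 11/192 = 0.06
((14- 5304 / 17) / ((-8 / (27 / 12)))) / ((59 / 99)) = 132759 / 944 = 140.63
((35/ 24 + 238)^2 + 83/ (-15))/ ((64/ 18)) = 165124109/ 10240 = 16125.40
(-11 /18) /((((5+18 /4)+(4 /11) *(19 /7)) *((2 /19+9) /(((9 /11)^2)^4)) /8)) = -267846264 /26050804505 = -0.01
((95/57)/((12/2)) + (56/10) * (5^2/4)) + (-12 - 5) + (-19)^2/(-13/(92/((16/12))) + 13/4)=2071453/15210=136.19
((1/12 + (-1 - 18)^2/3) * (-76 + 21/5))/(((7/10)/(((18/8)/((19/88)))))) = -17118915/133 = -128713.65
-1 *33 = -33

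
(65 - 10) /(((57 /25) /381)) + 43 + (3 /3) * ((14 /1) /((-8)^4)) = 9233.79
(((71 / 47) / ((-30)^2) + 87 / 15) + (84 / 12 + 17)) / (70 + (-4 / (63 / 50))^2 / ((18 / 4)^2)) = 45030285531 / 106521881000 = 0.42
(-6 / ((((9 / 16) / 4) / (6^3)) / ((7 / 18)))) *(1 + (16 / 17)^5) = -6230.81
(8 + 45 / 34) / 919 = 317 / 31246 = 0.01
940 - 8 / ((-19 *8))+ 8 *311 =65133 / 19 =3428.05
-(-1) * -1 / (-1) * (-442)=-442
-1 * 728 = -728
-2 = -2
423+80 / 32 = 851 / 2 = 425.50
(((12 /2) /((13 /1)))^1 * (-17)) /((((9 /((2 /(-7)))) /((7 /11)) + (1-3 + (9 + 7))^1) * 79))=0.00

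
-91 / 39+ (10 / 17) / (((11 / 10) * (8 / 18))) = -634 / 561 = -1.13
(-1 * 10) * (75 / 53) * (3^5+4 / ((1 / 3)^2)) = -209250 / 53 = -3948.11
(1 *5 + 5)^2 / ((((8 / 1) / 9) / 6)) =675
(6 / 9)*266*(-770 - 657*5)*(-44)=94919440 / 3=31639813.33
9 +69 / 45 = 158 / 15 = 10.53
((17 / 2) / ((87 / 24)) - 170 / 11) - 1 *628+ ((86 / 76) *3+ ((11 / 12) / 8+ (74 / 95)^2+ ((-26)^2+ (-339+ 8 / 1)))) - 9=-83189103451 / 276381600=-300.99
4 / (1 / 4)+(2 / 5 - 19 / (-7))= 669 / 35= 19.11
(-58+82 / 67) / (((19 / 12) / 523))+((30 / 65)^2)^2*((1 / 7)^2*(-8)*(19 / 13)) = -434346709226544 / 23160143461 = -18754.06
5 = 5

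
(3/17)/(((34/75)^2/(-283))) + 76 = -3282073/19652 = -167.01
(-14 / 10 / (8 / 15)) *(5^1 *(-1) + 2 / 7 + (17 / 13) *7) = -303 / 26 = -11.65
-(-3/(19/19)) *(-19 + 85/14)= -543/14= -38.79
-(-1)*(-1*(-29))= 29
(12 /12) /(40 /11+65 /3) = 33 /835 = 0.04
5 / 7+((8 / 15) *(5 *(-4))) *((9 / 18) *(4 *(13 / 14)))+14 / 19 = -7325 / 399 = -18.36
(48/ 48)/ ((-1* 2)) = -1/ 2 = -0.50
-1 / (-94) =1 / 94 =0.01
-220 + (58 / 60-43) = -7861 / 30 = -262.03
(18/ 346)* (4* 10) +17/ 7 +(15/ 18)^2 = 226871/ 43596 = 5.20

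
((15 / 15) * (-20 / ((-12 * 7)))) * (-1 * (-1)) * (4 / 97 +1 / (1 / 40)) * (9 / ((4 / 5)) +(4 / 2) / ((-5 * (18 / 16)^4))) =14449451 / 137781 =104.87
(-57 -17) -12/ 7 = -530/ 7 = -75.71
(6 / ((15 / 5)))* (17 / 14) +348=2453 / 7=350.43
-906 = -906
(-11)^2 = 121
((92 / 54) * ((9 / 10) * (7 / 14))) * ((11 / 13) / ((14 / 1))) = 253 / 5460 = 0.05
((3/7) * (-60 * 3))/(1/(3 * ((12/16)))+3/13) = -63180/553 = -114.25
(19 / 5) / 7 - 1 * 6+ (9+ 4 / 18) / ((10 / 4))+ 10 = 2593 / 315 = 8.23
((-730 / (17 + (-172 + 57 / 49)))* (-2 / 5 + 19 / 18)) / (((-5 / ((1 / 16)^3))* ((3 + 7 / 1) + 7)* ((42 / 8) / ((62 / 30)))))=-934619 / 265723545600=-0.00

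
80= 80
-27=-27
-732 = -732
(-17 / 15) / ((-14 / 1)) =17 / 210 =0.08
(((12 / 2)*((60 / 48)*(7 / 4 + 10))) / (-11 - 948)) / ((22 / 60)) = -10575 / 42196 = -0.25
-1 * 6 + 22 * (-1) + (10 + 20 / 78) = -692 / 39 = -17.74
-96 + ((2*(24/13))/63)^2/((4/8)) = -7154272/74529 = -95.99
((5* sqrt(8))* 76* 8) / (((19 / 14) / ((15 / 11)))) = 67200* sqrt(2) / 11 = 8639.56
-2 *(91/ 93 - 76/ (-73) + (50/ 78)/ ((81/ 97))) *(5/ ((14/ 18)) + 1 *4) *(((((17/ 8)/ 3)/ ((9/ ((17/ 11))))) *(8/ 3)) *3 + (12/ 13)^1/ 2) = -83.40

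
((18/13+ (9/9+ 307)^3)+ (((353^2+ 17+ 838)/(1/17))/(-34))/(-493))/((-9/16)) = -2996155267168/57681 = -51943538.90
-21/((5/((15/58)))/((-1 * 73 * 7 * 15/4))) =482895/232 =2081.44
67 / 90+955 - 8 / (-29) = 2495213 / 2610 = 956.02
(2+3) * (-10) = -50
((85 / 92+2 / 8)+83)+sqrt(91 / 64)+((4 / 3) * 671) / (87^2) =85.48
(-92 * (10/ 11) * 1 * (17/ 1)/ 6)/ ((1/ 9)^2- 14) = 211140/ 12463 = 16.94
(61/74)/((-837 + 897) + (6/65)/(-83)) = 329095/23953356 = 0.01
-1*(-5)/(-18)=-5/18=-0.28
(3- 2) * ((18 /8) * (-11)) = -99 /4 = -24.75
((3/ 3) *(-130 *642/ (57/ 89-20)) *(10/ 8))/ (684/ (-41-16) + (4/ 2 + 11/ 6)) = -55709550/ 84427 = -659.85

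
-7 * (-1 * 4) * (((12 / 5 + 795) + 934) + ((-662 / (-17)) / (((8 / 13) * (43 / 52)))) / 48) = 2128255577 / 43860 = 48523.84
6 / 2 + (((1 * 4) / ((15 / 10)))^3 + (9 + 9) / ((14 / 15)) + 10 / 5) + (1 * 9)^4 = 1248203 / 189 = 6604.25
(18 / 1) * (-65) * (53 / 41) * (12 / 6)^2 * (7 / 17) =-1736280 / 697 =-2491.08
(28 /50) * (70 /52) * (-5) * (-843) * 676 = 2147964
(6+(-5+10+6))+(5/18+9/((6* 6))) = 631/36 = 17.53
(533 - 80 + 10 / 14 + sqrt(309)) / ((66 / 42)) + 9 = 7*sqrt(309) / 11 + 3275 / 11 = 308.91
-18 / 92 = -9 / 46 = -0.20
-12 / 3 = -4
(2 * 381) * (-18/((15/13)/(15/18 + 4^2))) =-1000506/5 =-200101.20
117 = 117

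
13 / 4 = 3.25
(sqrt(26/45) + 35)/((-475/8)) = -56/95-8 *sqrt(130)/7125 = -0.60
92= 92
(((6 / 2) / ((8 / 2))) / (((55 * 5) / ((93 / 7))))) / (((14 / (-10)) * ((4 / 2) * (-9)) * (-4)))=-31 / 86240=-0.00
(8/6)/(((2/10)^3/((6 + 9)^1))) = 2500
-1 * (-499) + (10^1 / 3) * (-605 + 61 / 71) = -107551 / 71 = -1514.80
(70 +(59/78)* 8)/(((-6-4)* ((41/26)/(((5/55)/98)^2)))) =-1483/357340830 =-0.00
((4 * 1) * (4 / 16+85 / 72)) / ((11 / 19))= 1957 / 198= 9.88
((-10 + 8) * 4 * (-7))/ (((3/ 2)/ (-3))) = -112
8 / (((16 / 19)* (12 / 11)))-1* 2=161 / 24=6.71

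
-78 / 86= -39 / 43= -0.91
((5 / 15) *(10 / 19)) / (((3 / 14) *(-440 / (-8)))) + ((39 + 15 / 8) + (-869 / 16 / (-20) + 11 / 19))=26595509 / 601920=44.18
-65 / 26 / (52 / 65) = -25 / 8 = -3.12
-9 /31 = -0.29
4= 4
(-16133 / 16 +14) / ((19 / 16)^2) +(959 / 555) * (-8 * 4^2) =-185585392 / 200355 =-926.28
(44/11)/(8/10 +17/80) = 3.95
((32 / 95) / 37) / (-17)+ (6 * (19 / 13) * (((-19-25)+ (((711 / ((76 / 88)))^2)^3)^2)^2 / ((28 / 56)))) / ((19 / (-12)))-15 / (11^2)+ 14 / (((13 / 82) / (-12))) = -2522221767406507595573721730662019534806485179132552974058440911710978104880203872094620988275851484498514539 / 24234596614312440879222018624973810285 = -104075252728445939715280800000000000000000000000000000000000000000000000.00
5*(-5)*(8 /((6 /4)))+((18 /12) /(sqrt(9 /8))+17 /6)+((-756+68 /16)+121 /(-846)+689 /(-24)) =-3083167 /3384+sqrt(2) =-909.69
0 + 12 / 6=2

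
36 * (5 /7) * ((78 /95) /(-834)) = -468 /18487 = -0.03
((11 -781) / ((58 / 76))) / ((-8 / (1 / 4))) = 7315 / 232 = 31.53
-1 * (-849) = 849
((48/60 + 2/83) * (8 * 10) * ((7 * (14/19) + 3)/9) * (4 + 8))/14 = 29760/581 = 51.22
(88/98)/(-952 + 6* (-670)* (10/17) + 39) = -748/2730329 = -0.00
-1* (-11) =11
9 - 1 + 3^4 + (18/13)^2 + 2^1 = 15703/169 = 92.92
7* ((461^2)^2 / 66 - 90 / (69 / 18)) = 7271592996521 / 1518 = 4790245715.76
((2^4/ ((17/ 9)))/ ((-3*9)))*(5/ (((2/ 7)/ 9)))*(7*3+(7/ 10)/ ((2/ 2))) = -18228/ 17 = -1072.24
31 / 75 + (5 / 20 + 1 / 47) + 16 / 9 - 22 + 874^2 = 32311128359 / 42300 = 763856.46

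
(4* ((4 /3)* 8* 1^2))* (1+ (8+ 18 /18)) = 1280 /3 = 426.67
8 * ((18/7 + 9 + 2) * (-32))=-24320/7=-3474.29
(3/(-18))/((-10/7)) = 7/60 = 0.12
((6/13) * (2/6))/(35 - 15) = 0.01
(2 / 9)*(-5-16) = -14 / 3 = -4.67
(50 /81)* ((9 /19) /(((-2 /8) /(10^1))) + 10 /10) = -17050 /1539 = -11.08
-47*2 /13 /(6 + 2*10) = -47 /169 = -0.28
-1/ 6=-0.17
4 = 4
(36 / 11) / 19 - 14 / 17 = -2314 / 3553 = -0.65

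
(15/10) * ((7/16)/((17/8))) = 21/68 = 0.31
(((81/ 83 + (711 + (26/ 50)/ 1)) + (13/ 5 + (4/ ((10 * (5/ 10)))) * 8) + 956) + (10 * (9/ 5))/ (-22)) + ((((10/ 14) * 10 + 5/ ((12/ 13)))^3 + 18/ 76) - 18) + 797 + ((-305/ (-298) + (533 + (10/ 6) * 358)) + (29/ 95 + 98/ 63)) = 213311613327856441/ 38299095172800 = 5569.63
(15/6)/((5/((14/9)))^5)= 268912/36905625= 0.01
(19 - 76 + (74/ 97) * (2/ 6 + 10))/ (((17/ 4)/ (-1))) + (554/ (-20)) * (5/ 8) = -455567/ 79152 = -5.76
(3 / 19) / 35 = 3 / 665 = 0.00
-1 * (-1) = 1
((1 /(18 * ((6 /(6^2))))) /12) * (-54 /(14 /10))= -15 /14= -1.07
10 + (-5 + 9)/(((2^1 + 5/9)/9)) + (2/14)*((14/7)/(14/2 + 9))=31047/1288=24.10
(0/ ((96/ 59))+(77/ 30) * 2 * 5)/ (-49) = -11/ 21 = -0.52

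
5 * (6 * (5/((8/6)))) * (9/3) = 675/2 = 337.50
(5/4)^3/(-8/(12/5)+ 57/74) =-13875/18208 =-0.76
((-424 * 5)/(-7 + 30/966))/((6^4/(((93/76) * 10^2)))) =28.72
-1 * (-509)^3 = 131872229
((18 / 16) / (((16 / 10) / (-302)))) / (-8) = 6795 / 256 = 26.54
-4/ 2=-2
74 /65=1.14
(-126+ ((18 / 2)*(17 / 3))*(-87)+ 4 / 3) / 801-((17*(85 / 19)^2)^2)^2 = -546891108069574623887960 / 40811501987523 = -13400416094.38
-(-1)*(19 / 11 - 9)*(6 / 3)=-160 / 11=-14.55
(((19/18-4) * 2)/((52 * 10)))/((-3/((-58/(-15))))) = 1537/105300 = 0.01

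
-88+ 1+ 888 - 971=-170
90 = 90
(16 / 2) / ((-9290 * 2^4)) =-1 / 18580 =-0.00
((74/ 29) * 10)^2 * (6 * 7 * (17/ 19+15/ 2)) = 229574.59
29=29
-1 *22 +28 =6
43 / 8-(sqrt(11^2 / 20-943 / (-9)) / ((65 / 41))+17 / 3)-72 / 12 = -41 * sqrt(99745) / 1950-151 / 24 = -12.93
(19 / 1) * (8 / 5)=152 / 5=30.40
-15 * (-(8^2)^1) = 960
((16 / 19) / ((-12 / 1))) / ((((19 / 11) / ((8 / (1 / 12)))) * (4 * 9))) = -352 / 3249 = -0.11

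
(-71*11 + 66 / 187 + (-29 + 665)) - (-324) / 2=17.35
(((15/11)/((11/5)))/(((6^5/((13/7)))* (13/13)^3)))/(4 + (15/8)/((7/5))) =25/901692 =0.00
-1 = -1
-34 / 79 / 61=-34 / 4819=-0.01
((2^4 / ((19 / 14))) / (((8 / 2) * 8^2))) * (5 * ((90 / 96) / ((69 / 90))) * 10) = 39375 / 13984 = 2.82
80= 80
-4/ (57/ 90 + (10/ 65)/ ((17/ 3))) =-26520/ 4379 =-6.06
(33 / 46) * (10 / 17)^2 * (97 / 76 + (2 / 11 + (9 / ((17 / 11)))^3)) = 61286918325 / 1240955018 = 49.39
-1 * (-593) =593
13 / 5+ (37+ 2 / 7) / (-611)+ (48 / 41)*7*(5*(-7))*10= -2512649864 / 876785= -2865.75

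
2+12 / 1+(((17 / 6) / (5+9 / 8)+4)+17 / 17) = 2861 / 147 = 19.46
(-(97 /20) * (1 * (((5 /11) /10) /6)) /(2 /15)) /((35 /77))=-97 /160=-0.61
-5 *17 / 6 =-85 / 6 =-14.17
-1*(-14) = 14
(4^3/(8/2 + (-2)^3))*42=-672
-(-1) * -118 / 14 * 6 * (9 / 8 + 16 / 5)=-30621 / 140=-218.72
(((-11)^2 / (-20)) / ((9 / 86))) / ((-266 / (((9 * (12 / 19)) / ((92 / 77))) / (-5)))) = -171699 / 830300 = -0.21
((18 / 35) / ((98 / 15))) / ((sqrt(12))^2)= 9 / 1372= 0.01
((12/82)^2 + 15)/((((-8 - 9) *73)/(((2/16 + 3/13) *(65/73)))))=-4671435/1218294664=-0.00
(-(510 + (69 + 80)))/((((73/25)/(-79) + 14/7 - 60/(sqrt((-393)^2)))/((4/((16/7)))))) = -1193498425/1873548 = -637.03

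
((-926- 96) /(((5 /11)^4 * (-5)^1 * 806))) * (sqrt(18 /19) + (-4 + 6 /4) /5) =-7481551 /2518750 + 22444653 * sqrt(38) /23928125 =2.81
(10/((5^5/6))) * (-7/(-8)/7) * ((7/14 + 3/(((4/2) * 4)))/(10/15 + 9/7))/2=441/820000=0.00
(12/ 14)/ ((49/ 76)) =456/ 343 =1.33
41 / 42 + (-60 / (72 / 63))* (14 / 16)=-15107 / 336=-44.96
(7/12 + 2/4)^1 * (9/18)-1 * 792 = -791.46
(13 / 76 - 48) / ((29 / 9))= -32715 / 2204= -14.84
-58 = -58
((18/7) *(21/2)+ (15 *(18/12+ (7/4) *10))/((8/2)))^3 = 60698457/64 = 948413.39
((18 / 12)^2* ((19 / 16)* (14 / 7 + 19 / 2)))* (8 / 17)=3933 / 272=14.46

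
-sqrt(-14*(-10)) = -2*sqrt(35) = -11.83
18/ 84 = 3/ 14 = 0.21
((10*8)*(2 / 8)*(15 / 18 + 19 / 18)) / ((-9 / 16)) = -5440 / 81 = -67.16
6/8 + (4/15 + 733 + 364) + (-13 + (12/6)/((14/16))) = 1087.30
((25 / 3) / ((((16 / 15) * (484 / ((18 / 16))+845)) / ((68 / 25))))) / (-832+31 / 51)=-39015 / 1946545108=-0.00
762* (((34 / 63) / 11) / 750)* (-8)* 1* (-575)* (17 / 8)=487.25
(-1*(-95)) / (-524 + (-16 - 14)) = -95 / 554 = -0.17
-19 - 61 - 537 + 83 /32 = -19661 /32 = -614.41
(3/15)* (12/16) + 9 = 183/20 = 9.15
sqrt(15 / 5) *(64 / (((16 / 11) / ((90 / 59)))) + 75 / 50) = 8097 *sqrt(3) / 118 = 118.85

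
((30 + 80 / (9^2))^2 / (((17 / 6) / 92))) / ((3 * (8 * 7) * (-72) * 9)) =-36225575 / 126482958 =-0.29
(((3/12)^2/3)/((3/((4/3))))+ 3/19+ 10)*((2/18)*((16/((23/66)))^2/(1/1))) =2381.38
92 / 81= 1.14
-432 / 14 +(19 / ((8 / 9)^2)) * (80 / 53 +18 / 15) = 2035827 / 59360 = 34.30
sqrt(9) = 3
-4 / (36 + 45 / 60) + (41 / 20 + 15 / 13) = 118291 / 38220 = 3.10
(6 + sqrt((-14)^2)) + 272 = 292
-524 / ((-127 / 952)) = 498848 / 127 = 3927.94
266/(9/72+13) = 304/15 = 20.27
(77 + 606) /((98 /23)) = 160.30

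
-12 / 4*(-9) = 27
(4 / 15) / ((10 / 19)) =38 / 75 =0.51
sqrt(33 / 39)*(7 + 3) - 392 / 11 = -392 / 11 + 10*sqrt(143) / 13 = -26.44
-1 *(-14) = 14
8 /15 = 0.53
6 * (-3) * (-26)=468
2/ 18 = 1/ 9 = 0.11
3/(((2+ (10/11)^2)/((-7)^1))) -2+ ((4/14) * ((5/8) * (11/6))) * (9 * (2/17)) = -246445/27132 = -9.08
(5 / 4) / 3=0.42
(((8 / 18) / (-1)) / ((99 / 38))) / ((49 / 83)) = -12616 / 43659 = -0.29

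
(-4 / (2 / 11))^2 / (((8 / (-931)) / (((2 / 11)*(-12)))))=122892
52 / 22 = 26 / 11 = 2.36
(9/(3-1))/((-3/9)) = -27/2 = -13.50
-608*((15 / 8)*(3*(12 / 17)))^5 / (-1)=851966353125 / 1419857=600036.73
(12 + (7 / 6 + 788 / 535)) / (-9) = -46993 / 28890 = -1.63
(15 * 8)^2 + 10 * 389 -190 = 18100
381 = 381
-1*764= -764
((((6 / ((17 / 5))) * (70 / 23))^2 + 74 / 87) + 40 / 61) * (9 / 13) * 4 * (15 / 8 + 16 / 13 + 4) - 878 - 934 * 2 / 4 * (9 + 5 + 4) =-397031537663575 / 45705456641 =-8686.74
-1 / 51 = -0.02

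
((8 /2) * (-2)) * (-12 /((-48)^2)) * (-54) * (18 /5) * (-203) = 16443 /10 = 1644.30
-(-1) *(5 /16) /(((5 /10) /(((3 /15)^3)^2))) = 1 /25000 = 0.00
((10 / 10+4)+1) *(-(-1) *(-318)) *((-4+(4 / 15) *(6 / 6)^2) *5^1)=35616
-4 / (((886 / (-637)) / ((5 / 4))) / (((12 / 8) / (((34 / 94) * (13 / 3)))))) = 3.44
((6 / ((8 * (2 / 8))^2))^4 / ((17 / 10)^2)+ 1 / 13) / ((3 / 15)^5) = 85878125 / 15028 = 5714.54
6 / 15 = 2 / 5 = 0.40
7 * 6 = 42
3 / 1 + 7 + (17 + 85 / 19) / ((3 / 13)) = 1958 / 19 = 103.05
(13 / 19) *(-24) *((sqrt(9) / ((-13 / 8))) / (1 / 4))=2304 / 19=121.26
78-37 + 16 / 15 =631 / 15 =42.07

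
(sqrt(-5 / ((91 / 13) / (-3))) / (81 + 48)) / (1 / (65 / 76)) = 0.01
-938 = -938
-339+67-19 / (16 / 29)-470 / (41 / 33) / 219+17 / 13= -191032091 / 622544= -306.86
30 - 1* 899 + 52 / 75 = -65123 / 75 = -868.31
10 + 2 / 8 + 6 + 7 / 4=18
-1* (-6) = 6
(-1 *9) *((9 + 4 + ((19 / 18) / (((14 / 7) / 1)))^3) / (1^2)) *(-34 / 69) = 453373 / 7776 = 58.30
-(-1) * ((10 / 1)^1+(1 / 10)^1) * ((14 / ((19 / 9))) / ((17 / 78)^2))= 38712492 / 27455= 1410.03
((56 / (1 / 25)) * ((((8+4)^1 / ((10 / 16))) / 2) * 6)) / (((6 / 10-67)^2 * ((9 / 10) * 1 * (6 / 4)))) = 13.55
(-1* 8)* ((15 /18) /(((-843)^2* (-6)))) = 10 /6395841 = 0.00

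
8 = 8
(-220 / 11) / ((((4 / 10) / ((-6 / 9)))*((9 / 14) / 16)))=22400 / 27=829.63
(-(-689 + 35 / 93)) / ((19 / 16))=1024672 / 1767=579.89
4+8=12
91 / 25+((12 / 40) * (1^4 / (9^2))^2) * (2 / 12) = 2388209 / 656100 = 3.64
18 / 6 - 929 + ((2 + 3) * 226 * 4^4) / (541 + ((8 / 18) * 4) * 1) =-383998 / 977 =-393.04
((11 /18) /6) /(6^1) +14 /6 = 2.35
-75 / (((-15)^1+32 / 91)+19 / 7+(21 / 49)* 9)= 65 / 7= 9.29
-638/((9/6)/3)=-1276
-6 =-6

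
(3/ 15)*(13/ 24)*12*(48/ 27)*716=74464/ 45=1654.76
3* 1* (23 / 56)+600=33669 / 56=601.23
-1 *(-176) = 176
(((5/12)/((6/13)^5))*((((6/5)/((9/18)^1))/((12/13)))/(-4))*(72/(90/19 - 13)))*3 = 91709371/271296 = 338.04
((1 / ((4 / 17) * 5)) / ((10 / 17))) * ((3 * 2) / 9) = 289 / 300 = 0.96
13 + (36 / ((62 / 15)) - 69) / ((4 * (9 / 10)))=-697 / 186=-3.75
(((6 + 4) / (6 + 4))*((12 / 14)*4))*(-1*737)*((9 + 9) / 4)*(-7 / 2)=39798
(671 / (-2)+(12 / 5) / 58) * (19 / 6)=-1848377 / 1740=-1062.29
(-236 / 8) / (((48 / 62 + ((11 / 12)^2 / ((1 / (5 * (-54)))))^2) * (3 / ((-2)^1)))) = 117056 / 306367533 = 0.00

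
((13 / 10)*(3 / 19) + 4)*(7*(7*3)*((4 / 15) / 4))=39151 / 950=41.21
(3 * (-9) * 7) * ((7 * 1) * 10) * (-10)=132300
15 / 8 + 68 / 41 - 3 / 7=3.10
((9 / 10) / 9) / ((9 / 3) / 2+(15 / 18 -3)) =-0.15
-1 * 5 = -5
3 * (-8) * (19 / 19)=-24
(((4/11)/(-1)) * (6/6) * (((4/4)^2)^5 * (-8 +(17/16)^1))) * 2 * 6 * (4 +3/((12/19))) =11655/44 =264.89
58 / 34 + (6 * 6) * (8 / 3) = 1661 / 17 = 97.71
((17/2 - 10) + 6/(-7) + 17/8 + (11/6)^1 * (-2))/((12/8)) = -655/252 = -2.60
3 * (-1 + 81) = 240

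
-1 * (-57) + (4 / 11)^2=6913 / 121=57.13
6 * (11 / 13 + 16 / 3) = 482 / 13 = 37.08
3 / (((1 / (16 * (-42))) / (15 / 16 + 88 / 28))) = -8226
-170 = -170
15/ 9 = 5/ 3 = 1.67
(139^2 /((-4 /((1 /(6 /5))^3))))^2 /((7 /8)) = 5832828765625 /653184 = 8929840.24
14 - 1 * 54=-40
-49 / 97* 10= -490 / 97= -5.05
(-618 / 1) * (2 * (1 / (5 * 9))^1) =-412 / 15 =-27.47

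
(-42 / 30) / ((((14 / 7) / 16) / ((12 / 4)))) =-168 / 5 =-33.60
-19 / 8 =-2.38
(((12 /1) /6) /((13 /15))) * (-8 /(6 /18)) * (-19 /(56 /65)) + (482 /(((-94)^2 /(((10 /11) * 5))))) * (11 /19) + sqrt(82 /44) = sqrt(902) /22 + 358894225 /293797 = 1222.94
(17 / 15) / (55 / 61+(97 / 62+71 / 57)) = 1221586 / 4000805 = 0.31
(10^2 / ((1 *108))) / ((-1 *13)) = -25 / 351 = -0.07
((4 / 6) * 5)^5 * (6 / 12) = 205.76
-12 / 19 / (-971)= 12 / 18449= 0.00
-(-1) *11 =11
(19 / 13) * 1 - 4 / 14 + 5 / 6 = 1097 / 546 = 2.01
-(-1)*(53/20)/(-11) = -53/220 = -0.24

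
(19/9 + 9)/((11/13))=1300/99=13.13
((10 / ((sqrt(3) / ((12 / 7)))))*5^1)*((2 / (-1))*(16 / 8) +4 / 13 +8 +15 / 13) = 14200*sqrt(3) / 91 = 270.28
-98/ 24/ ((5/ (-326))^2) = -1301881/ 75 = -17358.41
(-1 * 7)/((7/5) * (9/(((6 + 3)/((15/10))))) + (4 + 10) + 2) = -70/181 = -0.39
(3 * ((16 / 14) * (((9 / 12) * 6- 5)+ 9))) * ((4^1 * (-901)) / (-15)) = 245072 / 35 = 7002.06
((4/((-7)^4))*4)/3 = 16/7203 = 0.00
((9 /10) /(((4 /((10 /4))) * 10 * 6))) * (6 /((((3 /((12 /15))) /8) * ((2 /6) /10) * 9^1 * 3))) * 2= 4 /15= 0.27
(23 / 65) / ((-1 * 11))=-0.03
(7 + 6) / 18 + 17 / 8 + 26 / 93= 6979 / 2232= 3.13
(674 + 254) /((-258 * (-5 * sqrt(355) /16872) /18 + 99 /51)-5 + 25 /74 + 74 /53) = -2556878965373758464 /3636731386951349-8198300625880320 * sqrt(355) /3636731386951349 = -745.54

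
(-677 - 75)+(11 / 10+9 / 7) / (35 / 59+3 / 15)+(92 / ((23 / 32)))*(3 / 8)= -2296451 / 3276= -700.99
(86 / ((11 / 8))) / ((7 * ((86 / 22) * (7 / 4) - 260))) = -2752 / 77973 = -0.04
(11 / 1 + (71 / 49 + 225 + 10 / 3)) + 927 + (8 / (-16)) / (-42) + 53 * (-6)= 499679 / 588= 849.79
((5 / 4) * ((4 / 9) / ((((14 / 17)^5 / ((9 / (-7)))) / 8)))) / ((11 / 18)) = -63893565 / 2588278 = -24.69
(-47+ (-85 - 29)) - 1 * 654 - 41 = -856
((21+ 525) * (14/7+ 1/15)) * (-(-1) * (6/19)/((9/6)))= 22568/95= 237.56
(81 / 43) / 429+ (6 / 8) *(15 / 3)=92343 / 24596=3.75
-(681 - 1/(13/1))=-8852/13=-680.92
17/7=2.43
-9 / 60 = -3 / 20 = -0.15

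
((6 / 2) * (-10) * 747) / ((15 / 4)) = -5976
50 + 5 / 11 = 555 / 11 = 50.45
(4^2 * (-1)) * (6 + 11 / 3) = -464 / 3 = -154.67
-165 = -165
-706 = -706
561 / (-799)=-33 / 47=-0.70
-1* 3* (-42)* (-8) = -1008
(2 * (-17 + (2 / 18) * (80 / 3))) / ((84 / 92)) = -17434 / 567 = -30.75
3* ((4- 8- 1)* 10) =-150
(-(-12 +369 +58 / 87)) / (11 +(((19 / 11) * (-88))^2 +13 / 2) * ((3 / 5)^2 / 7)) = -1450 / 4863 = -0.30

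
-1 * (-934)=934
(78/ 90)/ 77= 13/ 1155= 0.01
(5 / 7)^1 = 5 / 7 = 0.71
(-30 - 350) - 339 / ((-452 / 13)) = -1481 / 4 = -370.25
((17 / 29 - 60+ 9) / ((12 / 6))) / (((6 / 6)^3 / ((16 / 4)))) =-2924 / 29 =-100.83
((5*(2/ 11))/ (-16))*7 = -35/ 88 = -0.40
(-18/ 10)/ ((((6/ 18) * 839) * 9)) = -3/ 4195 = -0.00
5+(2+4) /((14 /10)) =65 /7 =9.29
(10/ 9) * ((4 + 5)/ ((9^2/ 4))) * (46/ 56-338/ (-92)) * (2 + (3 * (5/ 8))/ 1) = 149575/ 17388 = 8.60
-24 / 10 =-12 / 5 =-2.40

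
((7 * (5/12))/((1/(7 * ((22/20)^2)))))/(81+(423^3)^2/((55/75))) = 0.00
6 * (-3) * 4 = -72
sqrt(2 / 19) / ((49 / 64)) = 64* sqrt(38) / 931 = 0.42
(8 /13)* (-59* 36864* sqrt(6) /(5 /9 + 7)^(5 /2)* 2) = -264259584* sqrt(102) /63869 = -41786.95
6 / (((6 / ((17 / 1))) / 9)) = 153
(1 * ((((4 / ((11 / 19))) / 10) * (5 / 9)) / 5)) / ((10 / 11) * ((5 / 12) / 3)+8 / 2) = 4 / 215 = 0.02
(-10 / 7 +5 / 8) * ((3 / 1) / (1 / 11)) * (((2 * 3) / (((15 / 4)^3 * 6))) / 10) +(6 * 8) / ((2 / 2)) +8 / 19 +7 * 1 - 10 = 754289 / 16625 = 45.37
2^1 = 2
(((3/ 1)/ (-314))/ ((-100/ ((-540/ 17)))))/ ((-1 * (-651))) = -27/ 5791730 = -0.00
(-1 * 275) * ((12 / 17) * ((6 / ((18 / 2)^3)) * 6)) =-4400 / 459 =-9.59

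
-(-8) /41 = 8 /41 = 0.20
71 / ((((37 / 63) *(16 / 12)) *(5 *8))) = 2.27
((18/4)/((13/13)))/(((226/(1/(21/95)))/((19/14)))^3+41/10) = 52926616125/586722846940793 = 0.00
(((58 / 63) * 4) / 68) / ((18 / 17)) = 29 / 567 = 0.05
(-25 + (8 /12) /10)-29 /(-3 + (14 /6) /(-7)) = -487 /30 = -16.23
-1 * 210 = -210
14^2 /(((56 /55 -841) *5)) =-0.05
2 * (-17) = -34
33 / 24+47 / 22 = 309 / 88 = 3.51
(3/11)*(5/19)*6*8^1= 720/209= 3.44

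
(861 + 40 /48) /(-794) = -1.09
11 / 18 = 0.61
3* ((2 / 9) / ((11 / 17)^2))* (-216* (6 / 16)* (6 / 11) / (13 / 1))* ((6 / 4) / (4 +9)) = -140454 / 224939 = -0.62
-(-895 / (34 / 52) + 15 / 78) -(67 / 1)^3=-132332311 / 442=-299394.37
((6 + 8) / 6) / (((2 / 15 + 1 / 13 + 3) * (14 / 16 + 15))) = 1820 / 39751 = 0.05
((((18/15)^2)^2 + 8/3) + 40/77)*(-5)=-759376/28875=-26.30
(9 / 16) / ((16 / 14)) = 63 / 128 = 0.49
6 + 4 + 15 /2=35 /2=17.50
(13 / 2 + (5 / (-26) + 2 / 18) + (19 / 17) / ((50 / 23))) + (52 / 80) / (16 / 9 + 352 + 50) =5012296937 / 722802600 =6.93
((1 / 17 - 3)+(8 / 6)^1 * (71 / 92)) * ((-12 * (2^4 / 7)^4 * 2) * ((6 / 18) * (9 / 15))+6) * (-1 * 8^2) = -71815907456 / 4693955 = -15299.66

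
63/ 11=5.73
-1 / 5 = -0.20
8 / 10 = 4 / 5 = 0.80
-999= -999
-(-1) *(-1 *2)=-2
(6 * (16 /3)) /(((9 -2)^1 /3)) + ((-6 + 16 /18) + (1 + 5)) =920 /63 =14.60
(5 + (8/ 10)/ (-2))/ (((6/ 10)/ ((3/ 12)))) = 23/ 12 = 1.92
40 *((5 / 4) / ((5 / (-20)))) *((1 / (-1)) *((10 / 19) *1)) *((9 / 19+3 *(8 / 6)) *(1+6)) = 1190000 / 361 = 3296.40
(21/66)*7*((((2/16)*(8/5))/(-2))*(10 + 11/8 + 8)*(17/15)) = -25823/5280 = -4.89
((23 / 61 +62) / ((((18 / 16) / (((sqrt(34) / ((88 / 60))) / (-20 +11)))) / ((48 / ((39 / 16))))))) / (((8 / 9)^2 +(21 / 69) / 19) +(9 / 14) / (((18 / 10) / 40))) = -35756528640 * sqrt(34) / 6523835747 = -31.96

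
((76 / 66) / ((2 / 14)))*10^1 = 2660 / 33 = 80.61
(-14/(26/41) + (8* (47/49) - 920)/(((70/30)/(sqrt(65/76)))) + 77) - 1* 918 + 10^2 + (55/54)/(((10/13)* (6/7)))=-6415147/8424 - 67056* sqrt(1235)/6517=-1123.13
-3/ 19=-0.16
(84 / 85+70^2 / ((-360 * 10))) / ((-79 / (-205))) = -46781 / 48348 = -0.97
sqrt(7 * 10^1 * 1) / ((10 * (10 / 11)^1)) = 11 * sqrt(70) / 100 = 0.92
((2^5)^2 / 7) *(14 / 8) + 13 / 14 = 3597 / 14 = 256.93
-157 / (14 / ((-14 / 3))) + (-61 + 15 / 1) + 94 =301 / 3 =100.33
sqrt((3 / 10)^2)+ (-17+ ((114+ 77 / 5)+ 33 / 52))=29467 / 260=113.33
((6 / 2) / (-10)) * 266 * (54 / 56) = -1539 / 20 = -76.95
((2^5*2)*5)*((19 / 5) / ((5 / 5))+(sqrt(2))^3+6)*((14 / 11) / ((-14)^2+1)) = 8960*sqrt(2) / 2167+43904 / 2167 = 26.11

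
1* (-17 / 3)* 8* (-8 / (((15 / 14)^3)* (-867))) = -175616 / 516375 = -0.34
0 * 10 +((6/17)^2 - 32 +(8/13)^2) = -1538332/48841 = -31.50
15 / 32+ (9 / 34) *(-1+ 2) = 399 / 544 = 0.73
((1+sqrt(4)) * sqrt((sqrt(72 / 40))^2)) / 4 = 9 * sqrt(5) / 20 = 1.01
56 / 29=1.93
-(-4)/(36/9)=1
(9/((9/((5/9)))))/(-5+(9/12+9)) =20/171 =0.12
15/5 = 3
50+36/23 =51.57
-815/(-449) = 815/449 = 1.82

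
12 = 12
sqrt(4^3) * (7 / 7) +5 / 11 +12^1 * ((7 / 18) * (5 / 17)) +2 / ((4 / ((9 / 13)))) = 148387 / 14586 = 10.17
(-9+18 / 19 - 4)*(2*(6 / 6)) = -458 / 19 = -24.11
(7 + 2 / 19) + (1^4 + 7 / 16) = 2597 / 304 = 8.54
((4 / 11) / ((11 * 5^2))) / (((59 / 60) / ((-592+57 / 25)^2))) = 10433090352 / 22309375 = 467.65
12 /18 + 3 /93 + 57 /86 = 10891 /7998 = 1.36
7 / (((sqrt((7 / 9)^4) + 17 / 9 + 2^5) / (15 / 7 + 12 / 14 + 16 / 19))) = 0.78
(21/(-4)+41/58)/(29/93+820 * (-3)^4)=-49011/716542324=-0.00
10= 10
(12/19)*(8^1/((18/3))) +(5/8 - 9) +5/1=-385/152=-2.53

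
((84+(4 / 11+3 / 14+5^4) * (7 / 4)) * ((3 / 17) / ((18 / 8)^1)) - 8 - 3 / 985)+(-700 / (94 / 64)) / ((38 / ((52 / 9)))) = 35481561811 / 2960750430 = 11.98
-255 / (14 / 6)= -765 / 7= -109.29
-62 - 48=-110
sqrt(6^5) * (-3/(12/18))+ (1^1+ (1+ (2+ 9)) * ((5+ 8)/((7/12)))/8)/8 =241/56 - 162 * sqrt(6) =-392.51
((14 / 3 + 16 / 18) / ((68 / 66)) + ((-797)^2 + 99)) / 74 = 32400983 / 3774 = 8585.32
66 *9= 594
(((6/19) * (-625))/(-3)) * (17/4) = 10625/38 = 279.61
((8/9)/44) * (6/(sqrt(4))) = 2/33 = 0.06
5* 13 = 65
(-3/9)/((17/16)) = -16/51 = -0.31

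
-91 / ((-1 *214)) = 91 / 214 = 0.43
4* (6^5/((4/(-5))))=-38880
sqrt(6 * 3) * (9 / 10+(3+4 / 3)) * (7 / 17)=1099 * sqrt(2) / 170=9.14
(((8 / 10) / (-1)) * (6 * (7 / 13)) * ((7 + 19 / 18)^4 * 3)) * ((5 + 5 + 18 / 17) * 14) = -814434071500 / 161109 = -5055174.27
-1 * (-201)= 201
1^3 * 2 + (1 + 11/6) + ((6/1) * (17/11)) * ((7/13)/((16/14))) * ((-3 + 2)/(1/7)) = -44185/1716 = -25.75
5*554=2770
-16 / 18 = -8 / 9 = -0.89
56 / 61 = 0.92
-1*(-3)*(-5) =-15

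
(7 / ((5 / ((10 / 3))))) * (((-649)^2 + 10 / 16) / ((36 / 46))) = 542507693 / 216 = 2511609.69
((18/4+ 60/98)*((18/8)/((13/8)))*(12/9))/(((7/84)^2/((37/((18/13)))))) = 36317.39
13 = 13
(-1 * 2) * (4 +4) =-16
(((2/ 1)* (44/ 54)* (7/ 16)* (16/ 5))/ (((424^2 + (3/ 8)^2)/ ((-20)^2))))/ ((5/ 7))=2207744/ 310653171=0.01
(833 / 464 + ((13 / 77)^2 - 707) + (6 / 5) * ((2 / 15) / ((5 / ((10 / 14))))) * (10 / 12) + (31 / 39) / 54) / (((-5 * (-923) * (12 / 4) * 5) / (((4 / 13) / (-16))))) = 10213502016079 / 52139170131048000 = 0.00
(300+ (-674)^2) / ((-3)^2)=454576 / 9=50508.44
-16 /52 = -0.31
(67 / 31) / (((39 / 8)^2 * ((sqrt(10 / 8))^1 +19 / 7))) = 2281216 / 56534049 - 420224 * sqrt(5) / 56534049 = 0.02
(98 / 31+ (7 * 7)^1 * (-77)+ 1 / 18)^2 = 4424876324521 / 311364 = 14211265.03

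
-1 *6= -6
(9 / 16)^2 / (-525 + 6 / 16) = -27 / 44768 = -0.00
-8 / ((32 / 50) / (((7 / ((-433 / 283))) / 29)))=49525 / 25114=1.97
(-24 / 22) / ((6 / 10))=-20 / 11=-1.82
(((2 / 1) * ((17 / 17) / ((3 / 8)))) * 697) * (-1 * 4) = -44608 / 3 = -14869.33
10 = 10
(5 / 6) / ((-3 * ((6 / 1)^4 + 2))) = -5 / 23364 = -0.00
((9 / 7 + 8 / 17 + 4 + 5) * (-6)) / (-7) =7680 / 833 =9.22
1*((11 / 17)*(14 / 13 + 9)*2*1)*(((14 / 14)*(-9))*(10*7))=-1815660 / 221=-8215.66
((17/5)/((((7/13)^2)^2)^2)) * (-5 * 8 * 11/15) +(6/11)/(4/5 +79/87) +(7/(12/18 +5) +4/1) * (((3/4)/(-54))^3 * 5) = -21094791707312758373021/1494797056704483840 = -14112.14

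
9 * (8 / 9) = 8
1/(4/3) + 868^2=753424.75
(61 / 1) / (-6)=-61 / 6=-10.17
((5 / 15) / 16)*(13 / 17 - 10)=-157 / 816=-0.19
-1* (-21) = 21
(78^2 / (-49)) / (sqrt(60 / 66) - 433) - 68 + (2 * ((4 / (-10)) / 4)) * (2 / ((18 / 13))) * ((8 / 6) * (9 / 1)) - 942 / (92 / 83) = -64222063200787 / 69728695890 + 6084 * sqrt(110) / 101056081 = -921.03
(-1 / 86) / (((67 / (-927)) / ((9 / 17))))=8343 / 97954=0.09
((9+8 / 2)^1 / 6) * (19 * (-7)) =-288.17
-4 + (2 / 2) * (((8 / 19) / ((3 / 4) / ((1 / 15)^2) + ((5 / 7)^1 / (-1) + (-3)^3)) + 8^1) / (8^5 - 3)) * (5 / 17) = -33433513252 / 8358528431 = -4.00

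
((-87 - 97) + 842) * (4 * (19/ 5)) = 50008/ 5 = 10001.60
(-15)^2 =225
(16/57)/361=16/20577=0.00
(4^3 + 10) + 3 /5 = 373 /5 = 74.60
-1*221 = -221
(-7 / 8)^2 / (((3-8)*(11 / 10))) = -49 / 352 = -0.14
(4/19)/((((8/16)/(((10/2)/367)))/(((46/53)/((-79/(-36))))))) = 66240/29195951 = 0.00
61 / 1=61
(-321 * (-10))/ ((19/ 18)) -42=56982/ 19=2999.05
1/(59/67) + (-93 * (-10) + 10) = 55527/59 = 941.14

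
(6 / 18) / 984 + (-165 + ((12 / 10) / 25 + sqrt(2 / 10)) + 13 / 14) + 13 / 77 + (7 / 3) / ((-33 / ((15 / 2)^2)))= -4768597301 / 28413000 + sqrt(5) / 5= -167.38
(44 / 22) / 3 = 2 / 3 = 0.67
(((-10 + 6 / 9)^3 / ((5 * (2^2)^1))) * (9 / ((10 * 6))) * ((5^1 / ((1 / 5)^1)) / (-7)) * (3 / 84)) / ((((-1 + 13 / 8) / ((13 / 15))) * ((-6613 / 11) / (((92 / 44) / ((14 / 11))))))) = -13156 / 4463775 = -0.00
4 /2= 2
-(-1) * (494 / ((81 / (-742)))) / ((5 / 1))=-366548 / 405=-905.06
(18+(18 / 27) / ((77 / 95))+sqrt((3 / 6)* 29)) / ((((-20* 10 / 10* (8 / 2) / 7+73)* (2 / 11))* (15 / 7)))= 539* sqrt(58) / 25860+15218 / 19395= 0.94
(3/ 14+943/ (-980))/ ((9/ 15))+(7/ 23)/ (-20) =-1.26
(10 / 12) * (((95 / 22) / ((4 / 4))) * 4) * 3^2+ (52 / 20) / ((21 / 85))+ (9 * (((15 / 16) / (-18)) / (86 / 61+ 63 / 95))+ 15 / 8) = 12584584601 / 88800096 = 141.72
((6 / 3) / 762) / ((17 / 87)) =29 / 2159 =0.01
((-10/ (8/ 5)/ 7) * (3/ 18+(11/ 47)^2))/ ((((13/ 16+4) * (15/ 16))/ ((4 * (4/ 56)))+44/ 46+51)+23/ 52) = -1404104000/ 484256951283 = -0.00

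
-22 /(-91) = 22 /91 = 0.24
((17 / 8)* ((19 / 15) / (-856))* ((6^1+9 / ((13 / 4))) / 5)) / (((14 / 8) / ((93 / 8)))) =-0.04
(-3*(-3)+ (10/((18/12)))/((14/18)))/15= 41/35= 1.17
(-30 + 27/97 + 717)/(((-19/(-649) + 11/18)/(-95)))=-73985260140/725657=-101956.24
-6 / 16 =-3 / 8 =-0.38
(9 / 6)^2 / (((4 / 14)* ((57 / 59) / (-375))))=-464625 / 152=-3056.74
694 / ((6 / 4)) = 1388 / 3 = 462.67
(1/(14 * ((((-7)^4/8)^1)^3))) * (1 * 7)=256/13841287201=0.00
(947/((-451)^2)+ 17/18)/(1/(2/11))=3474863/20136699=0.17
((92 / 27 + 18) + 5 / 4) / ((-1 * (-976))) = 2447 / 105408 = 0.02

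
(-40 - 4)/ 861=-44/ 861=-0.05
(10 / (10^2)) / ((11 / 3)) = 0.03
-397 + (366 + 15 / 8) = -233 / 8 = -29.12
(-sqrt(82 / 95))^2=82 / 95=0.86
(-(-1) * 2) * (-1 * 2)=-4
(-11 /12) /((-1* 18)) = 11 /216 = 0.05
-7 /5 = -1.40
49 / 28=7 / 4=1.75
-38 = -38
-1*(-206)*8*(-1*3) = -4944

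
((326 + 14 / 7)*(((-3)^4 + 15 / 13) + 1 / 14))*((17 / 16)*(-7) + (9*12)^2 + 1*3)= 114462391445 / 364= 314457119.35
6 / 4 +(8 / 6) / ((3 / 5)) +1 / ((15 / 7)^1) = 377 / 90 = 4.19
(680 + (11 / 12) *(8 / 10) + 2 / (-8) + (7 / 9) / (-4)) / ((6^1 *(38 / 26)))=397969 / 5130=77.58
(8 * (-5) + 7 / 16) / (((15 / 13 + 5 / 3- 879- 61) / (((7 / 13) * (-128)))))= -53172 / 18275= -2.91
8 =8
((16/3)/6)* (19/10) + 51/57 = 2209/855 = 2.58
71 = 71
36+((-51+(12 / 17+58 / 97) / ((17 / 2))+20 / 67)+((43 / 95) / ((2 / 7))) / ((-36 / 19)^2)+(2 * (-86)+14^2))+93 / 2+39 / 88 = 15218376661259 / 267757760160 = 56.84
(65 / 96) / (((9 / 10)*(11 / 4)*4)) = 0.07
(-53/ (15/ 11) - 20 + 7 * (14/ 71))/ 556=-61223/ 592140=-0.10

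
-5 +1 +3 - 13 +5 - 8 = -17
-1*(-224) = 224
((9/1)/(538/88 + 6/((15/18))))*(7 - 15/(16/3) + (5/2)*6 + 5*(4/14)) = 1142955/82012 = 13.94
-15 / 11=-1.36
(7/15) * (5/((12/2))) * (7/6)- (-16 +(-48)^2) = -247055/108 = -2287.55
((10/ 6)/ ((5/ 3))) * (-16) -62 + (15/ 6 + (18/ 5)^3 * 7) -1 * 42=52273/ 250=209.09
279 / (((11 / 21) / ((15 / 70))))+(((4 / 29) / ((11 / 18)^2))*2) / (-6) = 800145 / 7018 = 114.01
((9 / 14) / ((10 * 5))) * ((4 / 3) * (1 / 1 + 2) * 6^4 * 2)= 23328 / 175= 133.30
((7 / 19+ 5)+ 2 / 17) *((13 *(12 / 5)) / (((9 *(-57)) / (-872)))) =80349568 / 276165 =290.95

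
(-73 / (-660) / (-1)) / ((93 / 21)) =-511 / 20460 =-0.02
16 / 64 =1 / 4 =0.25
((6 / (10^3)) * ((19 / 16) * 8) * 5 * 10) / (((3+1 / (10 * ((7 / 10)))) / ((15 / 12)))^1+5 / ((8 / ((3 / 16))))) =12768 / 11789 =1.08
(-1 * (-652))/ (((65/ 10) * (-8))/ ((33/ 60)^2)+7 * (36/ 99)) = -19723/ 5123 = -3.85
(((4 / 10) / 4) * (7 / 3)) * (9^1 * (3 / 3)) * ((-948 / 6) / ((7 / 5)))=-237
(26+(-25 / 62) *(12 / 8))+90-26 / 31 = 14205 / 124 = 114.56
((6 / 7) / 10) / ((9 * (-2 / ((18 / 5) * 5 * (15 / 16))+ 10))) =9 / 9338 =0.00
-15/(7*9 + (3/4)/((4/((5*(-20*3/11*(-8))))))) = -55/381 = -0.14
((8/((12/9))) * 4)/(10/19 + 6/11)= 627/28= 22.39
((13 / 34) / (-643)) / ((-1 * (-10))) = -13 / 218620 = -0.00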